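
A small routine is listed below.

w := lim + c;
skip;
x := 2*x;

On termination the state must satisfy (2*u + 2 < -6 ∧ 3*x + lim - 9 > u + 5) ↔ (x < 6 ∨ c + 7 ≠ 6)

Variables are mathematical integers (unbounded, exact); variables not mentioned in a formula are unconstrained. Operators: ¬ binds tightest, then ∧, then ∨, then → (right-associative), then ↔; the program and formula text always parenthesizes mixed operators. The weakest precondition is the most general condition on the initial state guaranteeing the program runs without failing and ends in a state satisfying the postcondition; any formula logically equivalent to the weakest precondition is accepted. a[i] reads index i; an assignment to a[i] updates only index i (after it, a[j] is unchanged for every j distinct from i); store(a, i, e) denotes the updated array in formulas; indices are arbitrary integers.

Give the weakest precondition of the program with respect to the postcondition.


Working backward. After the program, the postcondition (2*u + 2 < -6 ∧ 3*x + lim - 9 > u + 5) ↔ (x < 6 ∨ c + 7 ≠ 6) must hold; in canonical form it is (2*u < -8 ∧ lim + 3*x > u + 14) ↔ (x < 6 ∨ c ≠ -1).
Before x := 2*x: (2*u < -8 ∧ lim + 6*x > u + 14) ↔ (2*x < 6 ∨ c ≠ -1)
Before skip: (2*u < -8 ∧ lim + 6*x > u + 14) ↔ (2*x < 6 ∨ c ≠ -1)
Before w := lim + c: (2*u < -8 ∧ lim + 6*x > u + 14) ↔ (2*x < 6 ∨ c ≠ -1)
Answer: WP = (2*u < -8 ∧ lim + 6*x > u + 14) ↔ (2*x < 6 ∨ c ≠ -1)


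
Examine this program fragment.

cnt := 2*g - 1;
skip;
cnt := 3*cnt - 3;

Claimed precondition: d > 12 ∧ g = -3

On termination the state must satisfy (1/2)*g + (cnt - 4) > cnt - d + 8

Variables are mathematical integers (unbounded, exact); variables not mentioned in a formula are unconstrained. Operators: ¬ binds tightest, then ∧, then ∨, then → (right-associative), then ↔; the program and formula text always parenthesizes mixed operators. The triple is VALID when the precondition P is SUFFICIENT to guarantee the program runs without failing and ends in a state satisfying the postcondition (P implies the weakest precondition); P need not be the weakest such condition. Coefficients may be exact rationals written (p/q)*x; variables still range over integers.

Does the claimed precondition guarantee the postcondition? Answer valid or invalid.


Working backward. After the program, the postcondition (1/2)*g + (cnt - 4) > cnt - d + 8 must hold; in canonical form it is d + (1/2)*g > 12.
Before cnt := 3*cnt - 3: d + (1/2)*g > 12
Before skip: d + (1/2)*g > 12
Before cnt := 2*g - 1: d + (1/2)*g > 12
The weakest precondition is d + (1/2)*g > 12.
Check whether d > 12 ∧ g = -3 implies it.
Countermodel: at the initial state d = 13, g = -3, the precondition holds but the weakest precondition fails.
Answer: invalid


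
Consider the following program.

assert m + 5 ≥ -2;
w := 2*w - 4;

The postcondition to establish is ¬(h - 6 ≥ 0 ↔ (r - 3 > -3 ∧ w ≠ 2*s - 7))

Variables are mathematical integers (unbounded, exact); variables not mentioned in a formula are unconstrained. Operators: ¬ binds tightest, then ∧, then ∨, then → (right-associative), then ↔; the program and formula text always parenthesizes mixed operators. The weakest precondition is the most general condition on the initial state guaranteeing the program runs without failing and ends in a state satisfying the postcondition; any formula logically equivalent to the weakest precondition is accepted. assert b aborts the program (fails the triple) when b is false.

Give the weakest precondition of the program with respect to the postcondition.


Working backward. After the program, the postcondition ¬(h - 6 ≥ 0 ↔ (r - 3 > -3 ∧ w ≠ 2*s - 7)) must hold; in canonical form it is ¬(h ≥ 6 ↔ (r > 0 ∧ w ≠ 2*s - 7)).
Before w := 2*w - 4: ¬(h ≥ 6 ↔ (r > 0 ∧ 2*w ≠ 2*s - 3))
Before assert m + 5 ≥ -2: m ≥ -7 ∧ (¬(h ≥ 6 ↔ (r > 0 ∧ 2*w ≠ 2*s - 3)))
Answer: WP = m ≥ -7 ∧ (¬(h ≥ 6 ↔ (r > 0 ∧ 2*w ≠ 2*s - 3)))


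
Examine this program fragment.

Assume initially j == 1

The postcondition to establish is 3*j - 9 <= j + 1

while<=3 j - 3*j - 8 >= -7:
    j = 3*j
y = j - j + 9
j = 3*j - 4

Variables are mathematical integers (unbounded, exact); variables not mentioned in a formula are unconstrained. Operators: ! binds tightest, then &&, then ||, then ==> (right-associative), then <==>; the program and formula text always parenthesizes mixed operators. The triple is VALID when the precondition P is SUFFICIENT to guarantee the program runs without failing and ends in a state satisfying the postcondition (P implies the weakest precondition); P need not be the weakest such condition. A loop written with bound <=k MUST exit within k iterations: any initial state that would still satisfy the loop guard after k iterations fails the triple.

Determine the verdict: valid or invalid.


Working backward. After the program, the postcondition 3*j - 9 <= j + 1 must hold; in canonical form it is 2*j <= 10.
Before j := 3*j - 4: 6*j <= 18
Before y := j - j + 9: 6*j <= 18
Before the loop (bound <=3), unroll the exhaustion recursion (WP_0 = exit-now case; WP_j = one more guarded iteration, up to j = 3):
  WP_0: (!(2*j <= -1)) && 6*j <= 18
  WP_1: (2*j <= -1 ==> ((!(6*j <= -1)) && 18*j <= 18)) && ((!(2*j <= -1)) ==> 6*j <= 18)
  WP_2: (2*j <= -1 ==> ((6*j <= -1 ==> ((!(18*j <= -1)) && 54*j <= 18)) && ((!(6*j <= -1)) ==> 18*j <= 18))) && ((!(2*j <= -1)) ==> 6*j <= 18)
  WP_3: (2*j <= -1 ==> ((6*j <= -1 ==> ((18*j <= -1 ==> ((!(54*j <= -1)) && 162*j <= 18)) && ((!(18*j <= -1)) ==> 54*j <= 18))) && ((!(6*j <= -1)) ==> 18*j <= 18))) && ((!(2*j <= -1)) ==> 6*j <= 18)
So before the loop: (2*j <= -1 ==> ((6*j <= -1 ==> ((18*j <= -1 ==> ((!(54*j <= -1)) && 162*j <= 18)) && ((!(18*j <= -1)) ==> 54*j <= 18))) && ((!(6*j <= -1)) ==> 18*j <= 18))) && ((!(2*j <= -1)) ==> 6*j <= 18)
The weakest precondition is (2*j <= -1 ==> ((6*j <= -1 ==> ((18*j <= -1 ==> ((!(54*j <= -1)) && 162*j <= 18)) && ((!(18*j <= -1)) ==> 54*j <= 18))) && ((!(6*j <= -1)) ==> 18*j <= 18))) && ((!(2*j <= -1)) ==> 6*j <= 18).
Check whether j == 1 implies it.
Every state satisfying the precondition satisfies the weakest precondition: the implication holds.
Answer: valid


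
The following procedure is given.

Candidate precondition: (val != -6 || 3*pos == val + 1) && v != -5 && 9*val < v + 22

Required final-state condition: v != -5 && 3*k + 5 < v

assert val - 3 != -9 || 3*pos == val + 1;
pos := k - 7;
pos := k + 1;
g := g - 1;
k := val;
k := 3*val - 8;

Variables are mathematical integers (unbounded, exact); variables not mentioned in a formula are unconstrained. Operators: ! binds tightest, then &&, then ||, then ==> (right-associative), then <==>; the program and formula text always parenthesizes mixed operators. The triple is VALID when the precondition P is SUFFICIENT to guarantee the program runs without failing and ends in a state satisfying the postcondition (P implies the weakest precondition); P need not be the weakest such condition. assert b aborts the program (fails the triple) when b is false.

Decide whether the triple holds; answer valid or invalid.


Working backward. After the program, the postcondition v != -5 && 3*k + 5 < v must hold; in canonical form it is v != -5 && 3*k < v - 5.
Before k := 3*val - 8: v != -5 && 9*val < v + 19
Before k := val: v != -5 && 9*val < v + 19
Before g := g - 1: v != -5 && 9*val < v + 19
Before pos := k + 1: v != -5 && 9*val < v + 19
Before pos := k - 7: v != -5 && 9*val < v + 19
Before assert val - 3 != -9 || 3*pos == val + 1: (val != -6 || 3*pos == val + 1) && v != -5 && 9*val < v + 19
The weakest precondition is (val != -6 || 3*pos == val + 1) && v != -5 && 9*val < v + 19.
Check whether (val != -6 || 3*pos == val + 1) && v != -5 && 9*val < v + 22 implies it.
Countermodel: at the initial state pos = 0, v = -82, val = -7, the precondition holds but the weakest precondition fails.
Answer: invalid


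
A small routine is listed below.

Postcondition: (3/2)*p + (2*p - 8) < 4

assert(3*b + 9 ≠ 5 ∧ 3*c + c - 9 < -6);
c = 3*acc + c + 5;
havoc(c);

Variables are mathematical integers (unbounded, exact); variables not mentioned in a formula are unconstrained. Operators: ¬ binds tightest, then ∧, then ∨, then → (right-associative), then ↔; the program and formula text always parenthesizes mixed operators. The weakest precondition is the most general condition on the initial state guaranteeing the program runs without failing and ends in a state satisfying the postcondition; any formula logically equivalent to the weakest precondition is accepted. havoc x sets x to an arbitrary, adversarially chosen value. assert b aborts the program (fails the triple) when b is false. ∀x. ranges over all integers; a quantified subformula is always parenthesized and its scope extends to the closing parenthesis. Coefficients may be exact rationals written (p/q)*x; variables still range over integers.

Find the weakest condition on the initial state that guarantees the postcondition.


Working backward. After the program, the postcondition (3/2)*p + (2*p - 8) < 4 must hold; in canonical form it is (7/2)*p < 12.
Before havoc c: (7/2)*p < 12
Before c := 3*acc + c + 5: (7/2)*p < 12
Before assert 3*b + 9 ≠ 5 ∧ 3*c + c - 9 < -6: 3*b ≠ -4 ∧ 4*c < 3 ∧ (7/2)*p < 12
Answer: WP = 3*b ≠ -4 ∧ 4*c < 3 ∧ (7/2)*p < 12


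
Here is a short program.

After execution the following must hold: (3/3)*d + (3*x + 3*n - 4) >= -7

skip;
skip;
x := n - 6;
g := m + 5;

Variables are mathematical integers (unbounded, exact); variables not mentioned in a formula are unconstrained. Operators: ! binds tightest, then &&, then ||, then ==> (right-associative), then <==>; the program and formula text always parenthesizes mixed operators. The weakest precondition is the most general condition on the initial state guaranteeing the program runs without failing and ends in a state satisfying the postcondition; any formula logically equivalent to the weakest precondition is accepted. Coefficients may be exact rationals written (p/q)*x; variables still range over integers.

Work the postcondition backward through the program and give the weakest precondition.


Working backward. After the program, the postcondition (3/3)*d + (3*x + 3*n - 4) >= -7 must hold; in canonical form it is d + 3*n + 3*x >= -3.
Before g := m + 5: d + 3*n + 3*x >= -3
Before x := n - 6: d + 6*n >= 15
Before skip: d + 6*n >= 15
Before skip: d + 6*n >= 15
Answer: WP = d + 6*n >= 15


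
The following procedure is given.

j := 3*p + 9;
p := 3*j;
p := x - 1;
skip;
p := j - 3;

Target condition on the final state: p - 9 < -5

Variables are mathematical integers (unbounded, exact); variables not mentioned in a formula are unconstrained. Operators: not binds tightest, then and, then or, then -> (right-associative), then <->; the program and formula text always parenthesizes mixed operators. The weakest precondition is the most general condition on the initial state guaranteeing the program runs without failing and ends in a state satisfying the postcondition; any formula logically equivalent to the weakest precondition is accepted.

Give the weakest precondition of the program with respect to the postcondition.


Working backward. After the program, the postcondition p - 9 < -5 must hold; in canonical form it is p < 4.
Before p := j - 3: j < 7
Before skip: j < 7
Before p := x - 1: j < 7
Before p := 3*j: j < 7
Before j := 3*p + 9: 3*p < -2
Answer: WP = 3*p < -2


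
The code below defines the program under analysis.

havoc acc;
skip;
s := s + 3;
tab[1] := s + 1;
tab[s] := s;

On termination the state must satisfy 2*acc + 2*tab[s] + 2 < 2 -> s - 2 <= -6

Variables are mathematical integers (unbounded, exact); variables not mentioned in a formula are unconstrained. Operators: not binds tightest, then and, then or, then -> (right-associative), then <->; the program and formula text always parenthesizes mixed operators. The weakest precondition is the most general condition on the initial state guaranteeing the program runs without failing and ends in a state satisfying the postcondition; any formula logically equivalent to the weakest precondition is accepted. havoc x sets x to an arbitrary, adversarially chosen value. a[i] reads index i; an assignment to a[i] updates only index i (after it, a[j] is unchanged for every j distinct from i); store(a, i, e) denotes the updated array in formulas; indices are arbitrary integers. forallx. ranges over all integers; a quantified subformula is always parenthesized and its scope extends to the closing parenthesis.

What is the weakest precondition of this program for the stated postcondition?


Working backward. After the program, the postcondition 2*acc + 2*tab[s] + 2 < 2 -> s - 2 <= -6 must hold; in canonical form it is 2*tab[s] + 2*acc < 0 -> s <= -4.
Before tab[s] := s: 2*store(tab, s, s)[s] + 2*acc < 0 -> s <= -4
Before tab[1] := s + 1: 2*store(store(tab, 1, s + 1), s, s)[s] + 2*acc < 0 -> s <= -4
Before s := s + 3: 2*store(store(tab, 1, s + 4), s + 3, s + 3)[s + 3] + 2*acc < 0 -> s <= -7
Before skip: 2*store(store(tab, 1, s + 4), s + 3, s + 3)[s + 3] + 2*acc < 0 -> s <= -7
Before havoc acc: forall acc_1. (2*store(store(tab, 1, s + 4), s + 3, s + 3)[s + 3] + 2*acc_1 < 0 -> s <= -7)
Answer: WP = forall acc_1. (2*store(store(tab, 1, s + 4), s + 3, s + 3)[s + 3] + 2*acc_1 < 0 -> s <= -7)


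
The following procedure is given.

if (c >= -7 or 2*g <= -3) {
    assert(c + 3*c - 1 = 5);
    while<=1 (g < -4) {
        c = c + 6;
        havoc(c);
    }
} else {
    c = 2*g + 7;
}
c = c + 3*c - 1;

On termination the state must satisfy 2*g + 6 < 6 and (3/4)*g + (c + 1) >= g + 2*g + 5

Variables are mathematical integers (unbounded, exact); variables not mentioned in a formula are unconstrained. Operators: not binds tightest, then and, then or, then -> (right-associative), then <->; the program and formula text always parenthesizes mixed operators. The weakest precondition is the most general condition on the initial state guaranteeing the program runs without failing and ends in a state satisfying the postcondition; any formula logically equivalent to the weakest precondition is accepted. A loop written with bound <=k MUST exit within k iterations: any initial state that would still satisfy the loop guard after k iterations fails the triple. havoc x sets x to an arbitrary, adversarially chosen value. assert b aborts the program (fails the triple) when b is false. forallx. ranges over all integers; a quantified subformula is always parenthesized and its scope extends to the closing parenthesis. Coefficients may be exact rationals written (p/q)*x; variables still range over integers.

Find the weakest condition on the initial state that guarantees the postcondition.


Working backward. After the program, the postcondition 2*g + 6 < 6 and (3/4)*g + (c + 1) >= g + 2*g + 5 must hold; in canonical form it is 2*g < 0 and c >= (9/4)*g + 4.
Before c := c + 3*c - 1: 2*g < 0 and 4*c >= (9/4)*g + 5
Then branch requires 4*c = 6 and (g < -4 -> (forall c_1. ((not (g < -4)) and 2*g < 0 and 4*c_1 >= (9/4)*g + 5))) and ((not (g < -4)) -> (2*g < 0 and 4*c >= (9/4)*g + 5)); else branch requires 2*g < 0 and (23/4)*g >= -23.
Before the if: ((c >= -7 or 2*g <= -3) -> (4*c = 6 and (g < -4 -> (forall c_1. ((not (g < -4)) and 2*g < 0 and 4*c_1 >= (9/4)*g + 5))) and ((not (g < -4)) -> (2*g < 0 and 4*c >= (9/4)*g + 5)))) and ((not (c >= -7 or 2*g <= -3)) -> (2*g < 0 and (23/4)*g >= -23))
Answer: WP = ((c >= -7 or 2*g <= -3) -> (4*c = 6 and (g < -4 -> (forall c_1. ((not (g < -4)) and 2*g < 0 and 4*c_1 >= (9/4)*g + 5))) and ((not (g < -4)) -> (2*g < 0 and 4*c >= (9/4)*g + 5)))) and ((not (c >= -7 or 2*g <= -3)) -> (2*g < 0 and (23/4)*g >= -23))


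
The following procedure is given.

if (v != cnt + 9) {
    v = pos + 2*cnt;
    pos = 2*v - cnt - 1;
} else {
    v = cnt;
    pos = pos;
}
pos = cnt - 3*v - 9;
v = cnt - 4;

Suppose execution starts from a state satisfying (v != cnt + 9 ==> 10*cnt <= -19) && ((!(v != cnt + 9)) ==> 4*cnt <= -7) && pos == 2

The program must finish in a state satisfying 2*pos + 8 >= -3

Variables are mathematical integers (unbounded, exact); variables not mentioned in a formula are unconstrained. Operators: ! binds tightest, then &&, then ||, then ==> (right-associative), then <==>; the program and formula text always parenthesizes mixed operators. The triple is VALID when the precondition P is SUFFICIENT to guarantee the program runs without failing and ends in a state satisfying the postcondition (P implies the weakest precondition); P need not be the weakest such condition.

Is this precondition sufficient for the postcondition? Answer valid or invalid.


Working backward. After the program, the postcondition 2*pos + 8 >= -3 must hold; in canonical form it is 2*pos >= -11.
Before v := cnt - 4: 2*pos >= -11
Before pos := cnt - 3*v - 9: 2*cnt >= 6*v + 7
Then branch requires 10*cnt + 6*pos <= -7; else branch requires 4*cnt <= -7.
Before the if: (v != cnt + 9 ==> 10*cnt + 6*pos <= -7) && ((!(v != cnt + 9)) ==> 4*cnt <= -7)
The weakest precondition is (v != cnt + 9 ==> 10*cnt + 6*pos <= -7) && ((!(v != cnt + 9)) ==> 4*cnt <= -7).
Check whether (v != cnt + 9 ==> 10*cnt <= -19) && ((!(v != cnt + 9)) ==> 4*cnt <= -7) && pos == 2 implies it.
Every state satisfying the precondition satisfies the weakest precondition: the implication holds.
Answer: valid


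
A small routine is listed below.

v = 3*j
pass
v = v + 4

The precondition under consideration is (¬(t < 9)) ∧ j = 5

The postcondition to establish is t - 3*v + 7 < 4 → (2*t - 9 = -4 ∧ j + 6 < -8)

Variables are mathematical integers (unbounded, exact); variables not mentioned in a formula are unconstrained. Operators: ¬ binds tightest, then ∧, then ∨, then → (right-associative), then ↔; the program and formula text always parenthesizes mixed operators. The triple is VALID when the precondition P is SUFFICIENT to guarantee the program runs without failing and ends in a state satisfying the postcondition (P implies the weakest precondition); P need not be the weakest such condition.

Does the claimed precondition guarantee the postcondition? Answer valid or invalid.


Working backward. After the program, the postcondition t - 3*v + 7 < 4 → (2*t - 9 = -4 ∧ j + 6 < -8) must hold; in canonical form it is t < 3*v - 3 → (2*t = 5 ∧ j < -14).
Before v := v + 4: t < 3*v + 9 → (2*t = 5 ∧ j < -14)
Before skip: t < 3*v + 9 → (2*t = 5 ∧ j < -14)
Before v := 3*j: t < 9*j + 9 → (2*t = 5 ∧ j < -14)
The weakest precondition is t < 9*j + 9 → (2*t = 5 ∧ j < -14).
Check whether (¬(t < 9)) ∧ j = 5 implies it.
Countermodel: at the initial state j = 5, t = 53, the precondition holds but the weakest precondition fails.
Answer: invalid


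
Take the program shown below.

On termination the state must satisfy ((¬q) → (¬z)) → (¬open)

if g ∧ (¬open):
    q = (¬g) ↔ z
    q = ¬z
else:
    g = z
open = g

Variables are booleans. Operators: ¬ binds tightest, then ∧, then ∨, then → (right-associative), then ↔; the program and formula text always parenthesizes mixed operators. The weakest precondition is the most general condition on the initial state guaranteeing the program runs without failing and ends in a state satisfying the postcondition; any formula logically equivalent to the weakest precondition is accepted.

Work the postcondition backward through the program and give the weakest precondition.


Working backward. After the program, ((¬q) → (¬z)) → (¬open) must hold.
Before open := g: ((¬q) → (¬z)) → (¬g)
Then branch requires (z → (¬z)) → (¬g); else branch requires ((¬q) → (¬z)) → (¬z).
Before the if: ((g ∧ (¬open)) → ((z → (¬z)) → (¬g))) ∧ ((¬(g ∧ (¬open))) → (((¬q) → (¬z)) → (¬z)))
Answer: WP = ((g ∧ (¬open)) → ((z → (¬z)) → (¬g))) ∧ ((¬(g ∧ (¬open))) → (((¬q) → (¬z)) → (¬z)))


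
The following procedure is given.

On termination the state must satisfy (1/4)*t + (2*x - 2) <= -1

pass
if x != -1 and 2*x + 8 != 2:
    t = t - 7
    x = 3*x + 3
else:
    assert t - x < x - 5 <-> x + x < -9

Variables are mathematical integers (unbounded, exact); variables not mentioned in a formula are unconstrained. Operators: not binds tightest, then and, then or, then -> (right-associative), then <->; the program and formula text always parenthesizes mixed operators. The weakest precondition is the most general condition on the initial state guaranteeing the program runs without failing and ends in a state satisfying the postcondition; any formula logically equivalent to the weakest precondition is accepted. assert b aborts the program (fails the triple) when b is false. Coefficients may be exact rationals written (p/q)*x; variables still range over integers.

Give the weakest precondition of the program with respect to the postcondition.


Working backward. After the program, the postcondition (1/4)*t + (2*x - 2) <= -1 must hold; in canonical form it is (1/4)*t + 2*x <= 1.
Then branch requires (1/4)*t + 6*x <= -13/4; else branch requires (t < 2*x - 5 <-> 2*x < -9) and (1/4)*t + 2*x <= 1.
Before the if: ((x != -1 and 2*x != -6) -> (1/4)*t + 6*x <= -13/4) and ((not (x != -1 and 2*x != -6)) -> ((t < 2*x - 5 <-> 2*x < -9) and (1/4)*t + 2*x <= 1))
Before skip: ((x != -1 and 2*x != -6) -> (1/4)*t + 6*x <= -13/4) and ((not (x != -1 and 2*x != -6)) -> ((t < 2*x - 5 <-> 2*x < -9) and (1/4)*t + 2*x <= 1))
Answer: WP = ((x != -1 and 2*x != -6) -> (1/4)*t + 6*x <= -13/4) and ((not (x != -1 and 2*x != -6)) -> ((t < 2*x - 5 <-> 2*x < -9) and (1/4)*t + 2*x <= 1))


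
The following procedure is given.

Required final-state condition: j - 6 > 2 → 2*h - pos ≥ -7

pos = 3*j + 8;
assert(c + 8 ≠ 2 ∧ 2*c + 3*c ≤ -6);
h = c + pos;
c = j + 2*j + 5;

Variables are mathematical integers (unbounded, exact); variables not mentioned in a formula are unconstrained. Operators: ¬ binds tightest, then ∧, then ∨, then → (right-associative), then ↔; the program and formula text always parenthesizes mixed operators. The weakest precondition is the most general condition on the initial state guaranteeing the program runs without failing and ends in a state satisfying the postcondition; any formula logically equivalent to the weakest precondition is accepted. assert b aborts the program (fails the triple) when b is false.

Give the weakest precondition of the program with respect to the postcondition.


Working backward. After the program, the postcondition j - 6 > 2 → 2*h - pos ≥ -7 must hold; in canonical form it is j > 8 → 2*h ≥ pos - 7.
Before c := j + 2*j + 5: j > 8 → 2*h ≥ pos - 7
Before h := c + pos: j > 8 → 2*c + pos ≥ -7
Before assert c + 8 ≠ 2 ∧ 2*c + 3*c ≤ -6: c ≠ -6 ∧ 5*c ≤ -6 ∧ (j > 8 → 2*c + pos ≥ -7)
Before pos := 3*j + 8: c ≠ -6 ∧ 5*c ≤ -6 ∧ (j > 8 → 2*c + 3*j ≥ -15)
Answer: WP = c ≠ -6 ∧ 5*c ≤ -6 ∧ (j > 8 → 2*c + 3*j ≥ -15)


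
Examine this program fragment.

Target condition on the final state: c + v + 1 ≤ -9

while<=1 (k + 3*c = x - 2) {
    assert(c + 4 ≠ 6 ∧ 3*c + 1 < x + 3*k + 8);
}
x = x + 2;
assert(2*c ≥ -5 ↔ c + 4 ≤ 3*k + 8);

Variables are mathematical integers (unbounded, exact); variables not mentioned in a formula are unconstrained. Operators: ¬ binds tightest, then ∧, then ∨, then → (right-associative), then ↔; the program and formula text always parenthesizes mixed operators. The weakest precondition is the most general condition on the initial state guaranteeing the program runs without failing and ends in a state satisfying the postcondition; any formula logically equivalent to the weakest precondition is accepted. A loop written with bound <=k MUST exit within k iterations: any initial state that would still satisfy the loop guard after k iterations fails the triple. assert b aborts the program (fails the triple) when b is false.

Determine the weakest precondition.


Working backward. After the program, the postcondition c + v + 1 ≤ -9 must hold; in canonical form it is c + v ≤ -10.
Before assert 2*c ≥ -5 ↔ c + 4 ≤ 3*k + 8: (2*c ≥ -5 ↔ c ≤ 3*k + 4) ∧ c + v ≤ -10
Before x := x + 2: (2*c ≥ -5 ↔ c ≤ 3*k + 4) ∧ c + v ≤ -10
Before the loop (bound <=1), unroll the exhaustion recursion (WP_0 = exit-now case; WP_j = one more guarded iteration, up to j = 1):
  WP_0: (¬(3*c + k = x - 2)) ∧ (2*c ≥ -5 ↔ c ≤ 3*k + 4) ∧ c + v ≤ -10
  WP_1: (3*c + k = x - 2 → (c ≠ 2 ∧ 3*c < 3*k + x + 7 ∧ (¬(3*c + k = x - 2)) ∧ (2*c ≥ -5 ↔ c ≤ 3*k + 4) ∧ c + v ≤ -10)) ∧ ((¬(3*c + k = x - 2)) → ((2*c ≥ -5 ↔ c ≤ 3*k + 4) ∧ c + v ≤ -10))
So before the loop: (3*c + k = x - 2 → (c ≠ 2 ∧ 3*c < 3*k + x + 7 ∧ (¬(3*c + k = x - 2)) ∧ (2*c ≥ -5 ↔ c ≤ 3*k + 4) ∧ c + v ≤ -10)) ∧ ((¬(3*c + k = x - 2)) → ((2*c ≥ -5 ↔ c ≤ 3*k + 4) ∧ c + v ≤ -10))
Answer: WP = (3*c + k = x - 2 → (c ≠ 2 ∧ 3*c < 3*k + x + 7 ∧ (¬(3*c + k = x - 2)) ∧ (2*c ≥ -5 ↔ c ≤ 3*k + 4) ∧ c + v ≤ -10)) ∧ ((¬(3*c + k = x - 2)) → ((2*c ≥ -5 ↔ c ≤ 3*k + 4) ∧ c + v ≤ -10))


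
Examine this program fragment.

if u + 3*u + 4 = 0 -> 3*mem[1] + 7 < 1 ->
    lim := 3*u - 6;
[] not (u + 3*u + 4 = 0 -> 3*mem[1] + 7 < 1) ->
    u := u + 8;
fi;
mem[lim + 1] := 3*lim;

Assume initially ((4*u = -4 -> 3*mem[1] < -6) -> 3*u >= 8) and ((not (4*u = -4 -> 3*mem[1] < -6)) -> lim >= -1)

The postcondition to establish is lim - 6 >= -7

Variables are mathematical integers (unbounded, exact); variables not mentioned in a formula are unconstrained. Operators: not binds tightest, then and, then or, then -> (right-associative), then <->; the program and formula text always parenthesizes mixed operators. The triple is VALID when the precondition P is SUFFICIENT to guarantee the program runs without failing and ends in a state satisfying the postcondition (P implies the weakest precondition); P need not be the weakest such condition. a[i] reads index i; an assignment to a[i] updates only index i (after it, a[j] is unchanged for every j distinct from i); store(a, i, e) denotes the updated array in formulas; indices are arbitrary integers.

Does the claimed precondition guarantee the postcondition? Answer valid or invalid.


Working backward. After the program, the postcondition lim - 6 >= -7 must hold; in canonical form it is lim >= -1.
Before mem[lim + 1] := 3*lim: lim >= -1
Then branch requires 3*u >= 5; else branch requires lim >= -1.
Before the if: ((4*u = -4 -> 3*mem[1] < -6) -> 3*u >= 5) and ((not (4*u = -4 -> 3*mem[1] < -6)) -> lim >= -1)
The weakest precondition is ((4*u = -4 -> 3*mem[1] < -6) -> 3*u >= 5) and ((not (4*u = -4 -> 3*mem[1] < -6)) -> lim >= -1).
Check whether ((4*u = -4 -> 3*mem[1] < -6) -> 3*u >= 8) and ((not (4*u = -4 -> 3*mem[1] < -6)) -> lim >= -1) implies it.
Every state satisfying the precondition satisfies the weakest precondition: the implication holds.
Answer: valid


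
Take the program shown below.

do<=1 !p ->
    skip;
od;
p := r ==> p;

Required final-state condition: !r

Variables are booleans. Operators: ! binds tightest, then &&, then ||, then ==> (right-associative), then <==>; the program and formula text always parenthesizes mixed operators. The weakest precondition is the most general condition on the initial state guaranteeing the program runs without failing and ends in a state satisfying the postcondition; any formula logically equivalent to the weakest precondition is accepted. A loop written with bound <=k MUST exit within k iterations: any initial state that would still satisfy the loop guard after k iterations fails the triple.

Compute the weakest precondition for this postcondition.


Working backward. After the program, !r must hold.
Before p := r ==> p: !r
Before the loop (bound <=1), unroll the exhaustion recursion (WP_0 = exit-now case; WP_j = one more guarded iteration, up to j = 1):
  WP_0: p && (!r)
  WP_1: ((!p) ==> (p && (!r))) && (p ==> (!r))
So before the loop: ((!p) ==> (p && (!r))) && (p ==> (!r))
Answer: WP = ((!p) ==> (p && (!r))) && (p ==> (!r))


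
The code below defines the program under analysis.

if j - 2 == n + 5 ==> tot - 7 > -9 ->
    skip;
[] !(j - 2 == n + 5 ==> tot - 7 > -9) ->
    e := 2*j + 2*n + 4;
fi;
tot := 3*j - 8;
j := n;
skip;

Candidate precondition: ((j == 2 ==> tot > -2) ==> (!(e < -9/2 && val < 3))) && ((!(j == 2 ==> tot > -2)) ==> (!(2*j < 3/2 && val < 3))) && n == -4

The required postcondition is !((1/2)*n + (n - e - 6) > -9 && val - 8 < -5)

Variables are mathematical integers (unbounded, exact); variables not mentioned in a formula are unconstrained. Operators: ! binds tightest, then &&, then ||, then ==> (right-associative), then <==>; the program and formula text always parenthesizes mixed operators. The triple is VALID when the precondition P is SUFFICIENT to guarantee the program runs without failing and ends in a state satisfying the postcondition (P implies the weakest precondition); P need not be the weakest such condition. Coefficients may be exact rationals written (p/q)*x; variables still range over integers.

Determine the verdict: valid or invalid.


Working backward. After the program, the postcondition !((1/2)*n + (n - e - 6) > -9 && val - 8 < -5) must hold; in canonical form it is !((3/2)*n > e - 3 && val < 3).
Before skip: !((3/2)*n > e - 3 && val < 3)
Before j := n: !((3/2)*n > e - 3 && val < 3)
Before tot := 3*j - 8: !((3/2)*n > e - 3 && val < 3)
Then branch requires !((3/2)*n > e - 3 && val < 3); else branch requires !(2*j + (1/2)*n < -1 && val < 3).
Before the if: ((j == n + 7 ==> tot > -2) ==> (!((3/2)*n > e - 3 && val < 3))) && ((!(j == n + 7 ==> tot > -2)) ==> (!(2*j + (1/2)*n < -1 && val < 3)))
The weakest precondition is ((j == n + 7 ==> tot > -2) ==> (!((3/2)*n > e - 3 && val < 3))) && ((!(j == n + 7 ==> tot > -2)) ==> (!(2*j + (1/2)*n < -1 && val < 3))).
Check whether ((j == 2 ==> tot > -2) ==> (!(e < -9/2 && val < 3))) && ((!(j == 2 ==> tot > -2)) ==> (!(2*j < 3/2 && val < 3))) && n == -4 implies it.
Countermodel: at the initial state e = -4, j = 0, n = -4, tot = -2, val = 2, the precondition holds but the weakest precondition fails.
Answer: invalid


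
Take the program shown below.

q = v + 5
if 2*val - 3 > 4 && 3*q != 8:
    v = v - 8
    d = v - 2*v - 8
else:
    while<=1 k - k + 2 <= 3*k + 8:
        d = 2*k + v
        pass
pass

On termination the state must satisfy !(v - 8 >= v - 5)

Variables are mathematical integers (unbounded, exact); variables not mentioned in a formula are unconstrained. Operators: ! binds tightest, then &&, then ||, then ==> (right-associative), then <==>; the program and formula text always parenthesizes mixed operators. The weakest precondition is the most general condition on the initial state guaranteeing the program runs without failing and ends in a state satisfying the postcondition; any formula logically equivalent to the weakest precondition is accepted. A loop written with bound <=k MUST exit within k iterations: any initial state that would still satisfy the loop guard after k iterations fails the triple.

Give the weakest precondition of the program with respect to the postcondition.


Working backward. After the program, the postcondition !(v - 8 >= v - 5) must hold; in canonical form it is true.
Before skip: true
Then branch requires true; else branch requires 3*k >= -6 ==> (!(3*k >= -6)).
Before the if: (!(2*val > 7 && 3*q != 8)) ==> (3*k >= -6 ==> (!(3*k >= -6)))
Before q := v + 5: (!(2*val > 7 && 3*v != -7)) ==> (3*k >= -6 ==> (!(3*k >= -6)))
Answer: WP = (!(2*val > 7 && 3*v != -7)) ==> (3*k >= -6 ==> (!(3*k >= -6)))


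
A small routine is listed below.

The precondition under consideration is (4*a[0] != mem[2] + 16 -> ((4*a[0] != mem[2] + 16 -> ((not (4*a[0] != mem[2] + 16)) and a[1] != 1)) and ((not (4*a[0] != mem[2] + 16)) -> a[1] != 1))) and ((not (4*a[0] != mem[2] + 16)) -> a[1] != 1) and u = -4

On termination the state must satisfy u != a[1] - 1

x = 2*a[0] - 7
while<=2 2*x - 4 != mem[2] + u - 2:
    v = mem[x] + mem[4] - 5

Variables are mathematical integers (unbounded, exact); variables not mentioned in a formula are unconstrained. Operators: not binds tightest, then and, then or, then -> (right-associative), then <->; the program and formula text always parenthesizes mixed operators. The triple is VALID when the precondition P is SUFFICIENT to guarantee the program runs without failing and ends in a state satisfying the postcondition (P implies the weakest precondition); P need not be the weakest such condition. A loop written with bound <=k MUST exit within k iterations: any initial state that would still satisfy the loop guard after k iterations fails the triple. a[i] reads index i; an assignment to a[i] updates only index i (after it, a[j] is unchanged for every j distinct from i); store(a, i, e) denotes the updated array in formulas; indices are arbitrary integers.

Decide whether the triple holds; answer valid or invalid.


Working backward. After the program, u != a[1] - 1 must hold.
Before the loop (bound <=2), unroll the exhaustion recursion (WP_0 = exit-now case; WP_j = one more guarded iteration, up to j = 2):
  WP_0: (not (2*x != mem[2] + u + 2)) and u != a[1] - 1
  WP_1: (2*x != mem[2] + u + 2 -> ((not (2*x != mem[2] + u + 2)) and u != a[1] - 1)) and ((not (2*x != mem[2] + u + 2)) -> u != a[1] - 1)
  WP_2: (2*x != mem[2] + u + 2 -> ((2*x != mem[2] + u + 2 -> ((not (2*x != mem[2] + u + 2)) and u != a[1] - 1)) and ((not (2*x != mem[2] + u + 2)) -> u != a[1] - 1))) and ((not (2*x != mem[2] + u + 2)) -> u != a[1] - 1)
So before the loop: (2*x != mem[2] + u + 2 -> ((2*x != mem[2] + u + 2 -> ((not (2*x != mem[2] + u + 2)) and u != a[1] - 1)) and ((not (2*x != mem[2] + u + 2)) -> u != a[1] - 1))) and ((not (2*x != mem[2] + u + 2)) -> u != a[1] - 1)
Before x := 2*a[0] - 7: (4*a[0] != mem[2] + u + 16 -> ((4*a[0] != mem[2] + u + 16 -> ((not (4*a[0] != mem[2] + u + 16)) and u != a[1] - 1)) and ((not (4*a[0] != mem[2] + u + 16)) -> u != a[1] - 1))) and ((not (4*a[0] != mem[2] + u + 16)) -> u != a[1] - 1)
The weakest precondition is (4*a[0] != mem[2] + u + 16 -> ((4*a[0] != mem[2] + u + 16 -> ((not (4*a[0] != mem[2] + u + 16)) and u != a[1] - 1)) and ((not (4*a[0] != mem[2] + u + 16)) -> u != a[1] - 1))) and ((not (4*a[0] != mem[2] + u + 16)) -> u != a[1] - 1).
Check whether (4*a[0] != mem[2] + 16 -> ((4*a[0] != mem[2] + 16 -> ((not (4*a[0] != mem[2] + 16)) and a[1] != 1)) and ((not (4*a[0] != mem[2] + 16)) -> a[1] != 1))) and ((not (4*a[0] != mem[2] + 16)) -> a[1] != 1) and u = -4 implies it.
Countermodel: at the initial state a = {[0] = 15215, [1] = 6, [2] = 6, elsewhere 6}, mem = {[0] = 60844, [1] = 60844, [2] = 60844, elsewhere 60844}, u = -4, the precondition holds but the weakest precondition fails.
Answer: invalid


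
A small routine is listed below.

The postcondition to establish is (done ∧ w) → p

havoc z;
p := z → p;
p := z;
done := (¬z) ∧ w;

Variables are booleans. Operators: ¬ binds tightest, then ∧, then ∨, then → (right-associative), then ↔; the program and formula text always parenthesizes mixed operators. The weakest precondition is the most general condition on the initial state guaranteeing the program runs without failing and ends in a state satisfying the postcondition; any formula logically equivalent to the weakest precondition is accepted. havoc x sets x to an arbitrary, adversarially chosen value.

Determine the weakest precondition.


Working backward. After the program, (done ∧ w) → p must hold.
Before done := (¬z) ∧ w: ((¬z) ∧ w) → p
Before p := z: ((¬z) ∧ w) → z
Before p := z → p: ((¬z) ∧ w) → z
Before havoc z: ¬w
Answer: WP = ¬w


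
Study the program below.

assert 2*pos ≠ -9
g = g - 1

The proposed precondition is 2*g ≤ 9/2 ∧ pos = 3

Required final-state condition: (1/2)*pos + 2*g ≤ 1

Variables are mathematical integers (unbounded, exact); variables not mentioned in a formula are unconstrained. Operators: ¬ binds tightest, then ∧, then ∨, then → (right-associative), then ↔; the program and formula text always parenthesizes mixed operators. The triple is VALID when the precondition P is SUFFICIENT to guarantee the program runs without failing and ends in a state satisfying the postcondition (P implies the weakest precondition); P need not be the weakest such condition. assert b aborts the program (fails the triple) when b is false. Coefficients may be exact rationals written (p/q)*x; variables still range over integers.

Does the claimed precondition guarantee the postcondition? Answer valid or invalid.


Working backward. After the program, the postcondition (1/2)*pos + 2*g ≤ 1 must hold; in canonical form it is 2*g + (1/2)*pos ≤ 1.
Before g := g - 1: 2*g + (1/2)*pos ≤ 3
Before assert 2*pos ≠ -9: 2*pos ≠ -9 ∧ 2*g + (1/2)*pos ≤ 3
The weakest precondition is 2*pos ≠ -9 ∧ 2*g + (1/2)*pos ≤ 3.
Check whether 2*g ≤ 9/2 ∧ pos = 3 implies it.
Countermodel: at the initial state g = 1, pos = 3, the precondition holds but the weakest precondition fails.
Answer: invalid


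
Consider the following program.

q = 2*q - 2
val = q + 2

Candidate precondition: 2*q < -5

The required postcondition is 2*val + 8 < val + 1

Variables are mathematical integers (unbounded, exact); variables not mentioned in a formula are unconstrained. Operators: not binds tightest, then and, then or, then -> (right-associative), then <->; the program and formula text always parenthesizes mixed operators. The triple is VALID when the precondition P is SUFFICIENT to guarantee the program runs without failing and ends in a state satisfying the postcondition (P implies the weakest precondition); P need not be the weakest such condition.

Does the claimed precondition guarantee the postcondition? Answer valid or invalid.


Working backward. After the program, the postcondition 2*val + 8 < val + 1 must hold; in canonical form it is val < -7.
Before val := q + 2: q < -9
Before q := 2*q - 2: 2*q < -7
The weakest precondition is 2*q < -7.
Check whether 2*q < -5 implies it.
Countermodel: at the initial state q = -3, the precondition holds but the weakest precondition fails.
Answer: invalid


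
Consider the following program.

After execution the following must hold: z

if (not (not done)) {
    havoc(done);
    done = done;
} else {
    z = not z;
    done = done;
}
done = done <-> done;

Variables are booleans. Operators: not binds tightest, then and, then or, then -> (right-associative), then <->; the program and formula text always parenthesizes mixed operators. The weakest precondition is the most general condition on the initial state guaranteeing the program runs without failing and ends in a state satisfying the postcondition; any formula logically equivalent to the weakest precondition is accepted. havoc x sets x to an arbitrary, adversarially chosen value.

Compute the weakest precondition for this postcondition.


Working backward. After the program, z must hold.
Before done := done <-> done: z
Then branch requires z; else branch requires not z.
Before the if: (done -> z) and ((not done) -> (not z))
Answer: WP = (done -> z) and ((not done) -> (not z))


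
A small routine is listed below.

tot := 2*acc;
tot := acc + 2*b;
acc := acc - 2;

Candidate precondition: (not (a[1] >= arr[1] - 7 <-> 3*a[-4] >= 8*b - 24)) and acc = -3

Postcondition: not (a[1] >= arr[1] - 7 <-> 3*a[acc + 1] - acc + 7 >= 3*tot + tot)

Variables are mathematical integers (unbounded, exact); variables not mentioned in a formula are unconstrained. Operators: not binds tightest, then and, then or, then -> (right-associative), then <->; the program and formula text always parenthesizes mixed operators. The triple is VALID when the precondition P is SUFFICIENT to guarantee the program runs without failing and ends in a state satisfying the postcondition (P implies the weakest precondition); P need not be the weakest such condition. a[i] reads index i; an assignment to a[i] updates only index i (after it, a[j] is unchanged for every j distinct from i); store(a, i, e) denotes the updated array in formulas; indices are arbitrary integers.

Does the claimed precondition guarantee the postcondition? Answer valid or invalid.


Working backward. After the program, the postcondition not (a[1] >= arr[1] - 7 <-> 3*a[acc + 1] - acc + 7 >= 3*tot + tot) must hold; in canonical form it is not (a[1] >= arr[1] - 7 <-> 3*a[acc + 1] >= acc + 4*tot - 7).
Before acc := acc - 2: not (a[1] >= arr[1] - 7 <-> 3*a[acc - 1] >= acc + 4*tot - 9)
Before tot := acc + 2*b: not (a[1] >= arr[1] - 7 <-> 3*a[acc - 1] >= 5*acc + 8*b - 9)
Before tot := 2*acc: not (a[1] >= arr[1] - 7 <-> 3*a[acc - 1] >= 5*acc + 8*b - 9)
The weakest precondition is not (a[1] >= arr[1] - 7 <-> 3*a[acc - 1] >= 5*acc + 8*b - 9).
Check whether (not (a[1] >= arr[1] - 7 <-> 3*a[-4] >= 8*b - 24)) and acc = -3 implies it.
Every state satisfying the precondition satisfies the weakest precondition: the implication holds.
Answer: valid
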